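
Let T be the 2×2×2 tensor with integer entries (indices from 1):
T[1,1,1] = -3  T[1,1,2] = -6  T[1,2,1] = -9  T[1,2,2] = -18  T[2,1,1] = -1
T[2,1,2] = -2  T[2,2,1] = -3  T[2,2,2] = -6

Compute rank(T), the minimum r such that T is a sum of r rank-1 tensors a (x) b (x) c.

1

Lower bound: T ≠ 0 (e.g. T[1,1,1] = -3), so rank(T) ≥ 1.
Upper bound: if T = a (x) b (x) c then every fibre of T is a multiple of the corresponding factor, so read the factors off the fibres through the nonzero entry T[1,1,1] = -3.
The mode-1 fibre T[:,1,1] = [-3, -1] gives a = (3, 1) (primitive direction); the mode-2 fibre T[1,:,1] = [-3, -9] gives b = (1, 3); then c[k] = T[1,1,k] / (a[1]·b[1]) = [-3, -6] / 3 = (-1, -2).
Expanding (3, 1) (x) (1, 3) (x) (-1, -2) reproduces all 8 entries of T, so T = (3, 1) (x) (1, 3) (x) (-1, -2) and rank(T) ≤ 1.
These bounds meet, so rank(T) = 1.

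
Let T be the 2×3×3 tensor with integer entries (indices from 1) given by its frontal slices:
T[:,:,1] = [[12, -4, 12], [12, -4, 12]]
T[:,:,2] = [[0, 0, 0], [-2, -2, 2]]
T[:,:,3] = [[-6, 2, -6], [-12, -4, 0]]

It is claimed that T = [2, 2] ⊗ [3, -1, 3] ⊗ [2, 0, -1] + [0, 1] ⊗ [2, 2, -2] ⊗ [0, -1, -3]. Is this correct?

Yes

Reconstruct entrywise from the claimed factors. For example, T[2,3,3] = 0 and Σₗ aₗ[2]bₗ[3]cₗ[3] = (2)·(3)·(-1) + (1)·(-2)·(-3) = 0; checking all 18 entries, every one matches. The claim holds.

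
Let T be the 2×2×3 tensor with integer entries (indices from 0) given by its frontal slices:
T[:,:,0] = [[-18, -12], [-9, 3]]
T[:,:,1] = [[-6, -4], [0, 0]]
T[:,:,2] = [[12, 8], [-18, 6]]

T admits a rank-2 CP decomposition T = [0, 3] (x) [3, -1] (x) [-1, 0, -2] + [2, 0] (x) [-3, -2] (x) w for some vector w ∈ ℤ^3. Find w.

Subtract the known terms from T to get the rank-1 residual R = [2, 0] (x) [-3, -2] (x) w, so R[i,j,k] = a[i]·b[j]·w[k]. Pick indices with nonzero a[0]·b[0] = (2)·(-3) = -6. Only the fibre through (0,0,·) is needed: R[0,0,:] = T[0,0,:] − Σₗ aₗ[0]bₗ[0]cₗ = [-18, -6, 12] − (0)·(3)·[-1, 0, -2] = [-18, -6, 12]. Then w[k] = R[0,0,k] / -6 for each k, giving w = [-18, -6, 12] / -6 = [3, 1, -2].

w = [3, 1, -2]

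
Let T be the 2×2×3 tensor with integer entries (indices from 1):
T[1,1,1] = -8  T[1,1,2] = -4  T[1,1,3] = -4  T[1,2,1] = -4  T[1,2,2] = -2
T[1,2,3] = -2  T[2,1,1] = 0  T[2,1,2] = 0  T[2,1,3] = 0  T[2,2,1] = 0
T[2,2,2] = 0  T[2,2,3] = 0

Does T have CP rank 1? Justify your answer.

If T = a ⊗ b ⊗ c then every fibre of T is a multiple of the corresponding factor, so read the factors off the fibres through the nonzero entry T[1,1,1] = -8.
The mode-1 fibre T[:,1,1] = [-8, 0] gives a = [1, 0] (primitive direction); the mode-2 fibre T[1,:,1] = [-8, -4] gives b = [2, 1]; then c[k] = T[1,1,k] / (a[1]·b[1]) = [-8, -4, -4] / 2 = [-4, -2, -2].
Expanding [1, 0] ⊗ [2, 1] ⊗ [-4, -2, -2] reproduces all 12 entries of T, so T = [1, 0] ⊗ [2, 1] ⊗ [-4, -2, -2] and rank(T) ≤ 1.
Equivalently every frontal slice T[:,:,k] is c[k] times the rank-1 matrix [1, 0] ⊗ [2, 1]. So T has rank 1 (it is nonzero).

Yes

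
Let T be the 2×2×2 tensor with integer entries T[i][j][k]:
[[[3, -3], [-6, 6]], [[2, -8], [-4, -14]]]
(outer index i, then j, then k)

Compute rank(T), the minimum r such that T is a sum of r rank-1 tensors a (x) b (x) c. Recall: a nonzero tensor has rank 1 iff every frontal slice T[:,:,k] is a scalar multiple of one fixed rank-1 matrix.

Lower bound: the mode-2 unfolding of T (rows indexed by j, columns by (i,k) = (0,0), (0,1), (1,0), (1,1)) is [[3, -3, 2, -8], [-6, 6, -4, -14]].
There the 2×2 minor on rows j ∈ {0, 1}, columns (i,k) ∈ {(0,0), (1,1)} is det [[3, -8], [-6, -14]] = -90 ≠ 0, so this unfolding has rank ≥ 2; CP rank is at least every unfolding rank, so rank(T) ≥ 2. (Flattening ranks never certify an upper bound on CP rank; for that we must actually write T with 2 rank-1 terms.)
Upper bound — finding two terms. Write S_k = T[:,:,k] for the frontal slices: S₀ = [[3, -6], [2, -4]], S₁ = [[-3, 6], [-8, -14]].
If T = a₁ (x) b₁ (x) c₁ + a₂ (x) b₂ (x) c₂ then each S_k = c₁[k]·a₁b₁ᵀ + c₂[k]·a₂b₂ᵀ. S₀ and S₁ are linearly independent, so a₁b₁ᵀ and a₂b₂ᵀ must span the same plane of matrices: they are the rank-1 matrices of the form x·S₀ + y·S₁.
det(x·S₀ + y·S₁) is −90·xy + 90·y² = (-90)·(x − y)(y), vanishing at (x:y) = (1:1) and (1:0).
M₁ = S₀ + S₁ = [[0, 0], [-6, -18]] = (-6)·[0, 1][1, 3]ᵀ and M₂ = S₀ = [[3, -6], [2, -4]] = [3, 2][1, -2]ᵀ, so take a₁ = [0, 1], b₁ = [1, 3], a₂ = [3, 2], b₂ = [1, -2].
Each slice is an integer combination of E₁ = a₁b₁ᵀ and E₂ = a₂b₂ᵀ: S₀ = E₂, S₁ = −6·E₁ − E₂; reading off coefficients, c₁ = [0, -6] and c₂ = [1, -1].
Hence T = [0, 1] (x) [1, 3] (x) [0, -6] + [3, 2] (x) [1, -2] (x) [1, -1], so rank(T) ≤ 2.
These bounds meet, so rank(T) = 2.

2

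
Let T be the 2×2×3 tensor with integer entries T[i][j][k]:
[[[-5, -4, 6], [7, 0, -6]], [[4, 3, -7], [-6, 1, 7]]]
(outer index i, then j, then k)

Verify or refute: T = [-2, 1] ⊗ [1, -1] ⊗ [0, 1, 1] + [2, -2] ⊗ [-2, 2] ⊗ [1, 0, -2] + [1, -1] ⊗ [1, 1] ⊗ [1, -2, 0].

No

Reconstruct entry (0,0,0) from the claimed factors: Σₗ aₗ[0]bₗ[0]cₗ[0] = (-2)·(1)·(0) + (2)·(-2)·(1) + (1)·(1)·(1) = -3, but T[0,0,0] = -5. The claim is false.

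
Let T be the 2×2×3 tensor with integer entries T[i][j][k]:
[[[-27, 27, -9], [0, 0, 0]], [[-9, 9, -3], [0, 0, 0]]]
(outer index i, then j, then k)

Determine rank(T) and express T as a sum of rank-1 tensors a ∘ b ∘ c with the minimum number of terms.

rank(T) = 1

Lower bound: T ≠ 0 (e.g. T[0,0,0] = -27), so rank(T) ≥ 1.
Upper bound: if T = a ∘ b ∘ c then every fibre of T is a multiple of the corresponding factor, so read the factors off the fibres through the nonzero entry T[0,0,0] = -27.
The mode-1 fibre T[:,0,0] = [-27, -9] gives a = [3, 1] (primitive direction); the mode-2 fibre T[0,:,0] = [-27, 0] gives b = [1, 0]; then c[k] = T[0,0,k] / (a[0]·b[0]) = [-27, 27, -9] / 3 = [-9, 9, -3].
Expanding [3, 1] ∘ [1, 0] ∘ [-9, 9, -3] reproduces all 12 entries of T, so T = [3, 1] ∘ [1, 0] ∘ [-9, 9, -3] and rank(T) ≤ 1.
These bounds meet, so rank(T) = 1.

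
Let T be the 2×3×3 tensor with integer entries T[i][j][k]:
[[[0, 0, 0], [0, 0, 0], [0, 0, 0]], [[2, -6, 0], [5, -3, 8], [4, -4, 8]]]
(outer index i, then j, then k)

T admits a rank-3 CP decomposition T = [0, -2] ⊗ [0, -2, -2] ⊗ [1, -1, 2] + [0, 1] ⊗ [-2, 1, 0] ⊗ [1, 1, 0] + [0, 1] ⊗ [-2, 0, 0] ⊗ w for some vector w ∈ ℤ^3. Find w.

Subtract the known terms from T to get the rank-1 residual R = [0, 1] ⊗ [-2, 0, 0] ⊗ w, so R[i,j,k] = a[i]·b[j]·w[k]. Pick indices with nonzero a[1]·b[0] = (1)·(-2) = -2. Only the fibre through (1,0,·) is needed: R[1,0,:] = T[1,0,:] − Σₗ aₗ[1]bₗ[0]cₗ = [2, -6, 0] − (-2)·(0)·[1, -1, 2] − (1)·(-2)·[1, 1, 0] = [4, -4, 0]. Then w[k] = R[1,0,k] / -2 for each k, giving w = [4, -4, 0] / -2 = [-2, 2, 0].

w = [-2, 2, 0]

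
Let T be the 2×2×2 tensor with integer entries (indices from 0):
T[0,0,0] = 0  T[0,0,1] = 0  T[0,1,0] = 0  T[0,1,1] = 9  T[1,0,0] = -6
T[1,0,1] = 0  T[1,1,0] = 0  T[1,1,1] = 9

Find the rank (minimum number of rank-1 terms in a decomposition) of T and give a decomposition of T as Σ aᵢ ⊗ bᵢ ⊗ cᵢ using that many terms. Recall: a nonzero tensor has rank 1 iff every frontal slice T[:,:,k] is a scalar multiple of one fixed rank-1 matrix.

Lower bound: the mode-1 unfolding of T (rows indexed by i, columns by (j,k) = (0,0), (0,1), (1,0), (1,1)) is [[0, 0, 0, 9], [-6, 0, 0, 9]].
There the 2×2 minor on rows i ∈ {0, 1}, columns (j,k) ∈ {(0,0), (1,1)} is det [[0, 9], [-6, 9]] = 54 ≠ 0, so this unfolding has rank ≥ 2; CP rank is at least every unfolding rank, so rank(T) ≥ 2. (Unfolding ranks only ever bound the CP rank from below — rank(T) can be strictly larger than all of them — so the matching upper bound has to come from an explicit 2-term decomposition.)
Upper bound — finding two terms. Write S_k = T[:,:,k] for the frontal slices: S₀ = [[0, 0], [-6, 0]], S₁ = [[0, 9], [0, 9]].
If T = a₁ ⊗ b₁ ⊗ c₁ + a₂ ⊗ b₂ ⊗ c₂ then each S_k = c₁[k]·a₁b₁ᵀ + c₂[k]·a₂b₂ᵀ. S₀ and S₁ are linearly independent, so a₁b₁ᵀ and a₂b₂ᵀ must span the same plane of matrices: they are the rank-1 matrices of the form x·S₀ + y·S₁.
det(x·S₀ + y·S₁) is 54·xy = 54·(y)(x), vanishing at (x:y) = (1:0) and (0:1).
M₁ = S₀ = [[0, 0], [-6, 0]] = (-6)·[0, 1][1, 0]ᵀ and M₂ = S₁ = [[0, 9], [0, 9]] = 9·[1, 1][0, 1]ᵀ, so take a₁ = [0, 1], b₁ = [1, 0], a₂ = [1, 1], b₂ = [0, 1].
Each slice is an integer combination of E₁ = a₁b₁ᵀ and E₂ = a₂b₂ᵀ: S₀ = −6·E₁, S₁ = 9·E₂; reading off coefficients, c₁ = [-6, 0] and c₂ = [0, 9].
Hence T = [0, 1] ⊗ [1, 0] ⊗ [-6, 0] + [1, 1] ⊗ [0, 1] ⊗ [0, 9], so rank(T) ≤ 2.
These bounds meet, so rank(T) = 2.
Check entry T[1,0,0] = -6: (1)·(1)·(-6) + (1)·(0)·(0) = -6.

rank(T) = 2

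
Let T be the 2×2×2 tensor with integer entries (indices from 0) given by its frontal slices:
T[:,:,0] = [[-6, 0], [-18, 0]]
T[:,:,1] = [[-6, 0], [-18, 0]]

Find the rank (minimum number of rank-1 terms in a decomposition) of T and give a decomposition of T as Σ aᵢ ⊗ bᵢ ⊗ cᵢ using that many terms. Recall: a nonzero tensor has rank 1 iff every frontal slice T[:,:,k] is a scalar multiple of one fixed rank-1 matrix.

rank(T) = 1

Lower bound: T ≠ 0 (e.g. T[0,0,0] = -6), so rank(T) ≥ 1.
Upper bound: if T = a ⊗ b ⊗ c then every fibre of T is a multiple of the corresponding factor, so read the factors off the fibres through the nonzero entry T[0,0,0] = -6.
The mode-1 fibre T[:,0,0] = [-6, -18] gives a = [1, 3] (primitive direction); the mode-2 fibre T[0,:,0] = [-6, 0] gives b = [1, 0]; then c[k] = T[0,0,k] / (a[0]·b[0]) = [-6, -6] / 1 = [-6, -6].
Expanding [1, 3] ⊗ [1, 0] ⊗ [-6, -6] reproduces all 8 entries of T, so T = [1, 3] ⊗ [1, 0] ⊗ [-6, -6] and rank(T) ≤ 1.
These bounds meet, so rank(T) = 1.
Check entry T[1,1,1] = 0: (3)·(0)·(-6) = 0.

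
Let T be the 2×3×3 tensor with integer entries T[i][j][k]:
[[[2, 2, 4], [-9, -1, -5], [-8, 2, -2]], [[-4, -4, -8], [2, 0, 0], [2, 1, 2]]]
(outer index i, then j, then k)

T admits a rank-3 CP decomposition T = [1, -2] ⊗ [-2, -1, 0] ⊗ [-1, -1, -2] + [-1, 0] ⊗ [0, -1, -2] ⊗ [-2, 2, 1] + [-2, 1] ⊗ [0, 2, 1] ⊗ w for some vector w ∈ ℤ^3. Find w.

Subtract the known terms from T to get the rank-1 residual R = [-2, 1] ⊗ [0, 2, 1] ⊗ w, so R[i,j,k] = a[i]·b[j]·w[k]. Pick indices with nonzero a[0]·b[1] = (-2)·(2) = -4. Only the fibre through (0,1,·) is needed: R[0,1,:] = T[0,1,:] − Σₗ aₗ[0]bₗ[1]cₗ = [-9, -1, -5] − (1)·(-1)·[-1, -1, -2] − (-1)·(-1)·[-2, 2, 1] = [-8, -4, -8]. Then w[k] = R[0,1,k] / -4 for each k, giving w = [-8, -4, -8] / -4 = [2, 1, 2].

w = [2, 1, 2]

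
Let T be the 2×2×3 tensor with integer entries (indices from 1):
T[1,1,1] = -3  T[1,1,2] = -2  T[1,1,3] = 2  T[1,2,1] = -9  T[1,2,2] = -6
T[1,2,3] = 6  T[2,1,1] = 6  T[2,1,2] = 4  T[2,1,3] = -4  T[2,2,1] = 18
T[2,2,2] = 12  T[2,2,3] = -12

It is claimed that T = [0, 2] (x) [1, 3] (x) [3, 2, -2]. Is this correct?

No

Reconstruct entry (1,1,1) from the claimed factors: Σₗ aₗ[1]bₗ[1]cₗ[1] = (0)·(1)·(3) = 0, but T[1,1,1] = -3. The claim is false.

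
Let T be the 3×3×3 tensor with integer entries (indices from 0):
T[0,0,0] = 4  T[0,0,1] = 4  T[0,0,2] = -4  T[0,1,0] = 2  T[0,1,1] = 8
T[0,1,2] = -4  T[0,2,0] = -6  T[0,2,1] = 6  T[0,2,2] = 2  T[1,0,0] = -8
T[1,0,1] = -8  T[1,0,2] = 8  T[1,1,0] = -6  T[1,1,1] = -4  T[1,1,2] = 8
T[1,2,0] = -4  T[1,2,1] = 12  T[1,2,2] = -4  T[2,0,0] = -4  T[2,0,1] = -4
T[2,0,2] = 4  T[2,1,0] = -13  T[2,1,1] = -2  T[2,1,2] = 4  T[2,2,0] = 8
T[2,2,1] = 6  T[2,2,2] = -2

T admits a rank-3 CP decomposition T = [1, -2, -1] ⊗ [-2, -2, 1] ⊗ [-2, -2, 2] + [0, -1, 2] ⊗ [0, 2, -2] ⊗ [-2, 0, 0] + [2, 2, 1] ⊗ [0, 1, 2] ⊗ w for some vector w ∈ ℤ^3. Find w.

Subtract the known terms from T to get the rank-1 residual R = [2, 2, 1] ⊗ [0, 1, 2] ⊗ w, so R[i,j,k] = a[i]·b[j]·w[k]. Pick indices with nonzero a[0]·b[1] = (2)·(1) = 2. Only the fibre through (0,1,·) is needed: R[0,1,:] = T[0,1,:] − Σₗ aₗ[0]bₗ[1]cₗ = [2, 8, -4] − (1)·(-2)·[-2, -2, 2] − (0)·(2)·[-2, 0, 0] = [-2, 4, 0]. Then w[k] = R[0,1,k] / 2 for each k, giving w = [-2, 4, 0] / 2 = [-1, 2, 0].

w = [-1, 2, 0]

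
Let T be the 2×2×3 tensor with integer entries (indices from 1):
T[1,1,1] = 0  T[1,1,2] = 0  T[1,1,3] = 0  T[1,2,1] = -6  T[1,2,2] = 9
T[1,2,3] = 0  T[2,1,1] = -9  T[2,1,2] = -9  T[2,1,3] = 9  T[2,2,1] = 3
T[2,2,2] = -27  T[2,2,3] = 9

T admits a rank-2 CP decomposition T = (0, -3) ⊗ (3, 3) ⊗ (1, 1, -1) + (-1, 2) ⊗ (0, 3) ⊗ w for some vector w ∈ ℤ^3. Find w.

Subtract the known terms from T to get the rank-1 residual R = (-1, 2) ⊗ (0, 3) ⊗ w, so R[i,j,k] = a[i]·b[j]·w[k]. Pick indices with nonzero a[1]·b[2] = (-1)·(3) = -3. Only the fibre through (1,2,·) is needed: R[1,2,:] = T[1,2,:] − Σₗ aₗ[1]bₗ[2]cₗ = [-6, 9, 0] − (0)·(3)·(1, 1, -1) = [-6, 9, 0]. Then w[k] = R[1,2,k] / -3 for each k, giving w = [-6, 9, 0] / -3 = (2, -3, 0).

w = (2, -3, 0)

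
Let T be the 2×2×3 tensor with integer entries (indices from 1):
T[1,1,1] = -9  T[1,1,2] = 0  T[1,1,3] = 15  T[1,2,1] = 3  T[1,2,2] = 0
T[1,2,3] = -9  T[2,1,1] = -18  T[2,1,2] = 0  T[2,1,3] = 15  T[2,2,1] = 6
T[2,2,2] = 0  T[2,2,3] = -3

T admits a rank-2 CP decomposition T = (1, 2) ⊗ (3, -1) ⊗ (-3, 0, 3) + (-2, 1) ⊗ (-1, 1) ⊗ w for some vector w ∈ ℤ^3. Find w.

w = (0, 0, 3)

Subtract the known terms from T to get the rank-1 residual R = (-2, 1) ⊗ (-1, 1) ⊗ w, so R[i,j,k] = a[i]·b[j]·w[k]. Pick indices with nonzero a[1]·b[1] = (-2)·(-1) = 2. Only the fibre through (1,1,·) is needed: R[1,1,:] = T[1,1,:] − Σₗ aₗ[1]bₗ[1]cₗ = [-9, 0, 15] − (1)·(3)·(-3, 0, 3) = [0, 0, 6]. Then w[k] = R[1,1,k] / 2 for each k, giving w = [0, 0, 6] / 2 = (0, 0, 3).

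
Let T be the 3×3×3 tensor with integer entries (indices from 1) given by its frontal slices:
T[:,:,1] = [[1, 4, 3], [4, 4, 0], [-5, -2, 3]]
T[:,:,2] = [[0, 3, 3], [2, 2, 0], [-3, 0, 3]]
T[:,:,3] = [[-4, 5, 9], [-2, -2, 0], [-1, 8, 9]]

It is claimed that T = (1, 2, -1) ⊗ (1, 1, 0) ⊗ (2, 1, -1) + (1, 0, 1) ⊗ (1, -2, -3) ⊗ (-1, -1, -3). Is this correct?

No

Reconstruct entry (3,1,1) from the claimed factors: Σₗ aₗ[3]bₗ[1]cₗ[1] = (-1)·(1)·(2) + (1)·(1)·(-1) = -3, but T[3,1,1] = -5. The claim is false.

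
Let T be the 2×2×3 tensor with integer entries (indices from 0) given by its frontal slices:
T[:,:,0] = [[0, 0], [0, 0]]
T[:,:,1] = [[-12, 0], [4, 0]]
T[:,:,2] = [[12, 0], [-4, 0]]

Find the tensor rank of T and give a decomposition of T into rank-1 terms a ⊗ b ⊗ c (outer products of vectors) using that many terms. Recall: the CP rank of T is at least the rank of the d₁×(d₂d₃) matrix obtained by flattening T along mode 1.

Lower bound: T ≠ 0 (e.g. T[0,0,1] = -12), so rank(T) ≥ 1.
Upper bound: if T = a ⊗ b ⊗ c then every fibre of T is a multiple of the corresponding factor, so read the factors off the fibres through the nonzero entry T[0,0,1] = -12.
The mode-1 fibre T[:,0,1] = [-12, 4] gives a = [3, -1] (primitive direction); the mode-2 fibre T[0,:,1] = [-12, 0] gives b = [1, 0]; then c[k] = T[0,0,k] / (a[0]·b[0]) = [0, -12, 12] / 3 = [0, -4, 4].
Expanding [3, -1] ⊗ [1, 0] ⊗ [0, -4, 4] reproduces all 12 entries of T, so T = [3, -1] ⊗ [1, 0] ⊗ [0, -4, 4] and rank(T) ≤ 1.
These bounds meet, so rank(T) = 1.

rank(T) = 1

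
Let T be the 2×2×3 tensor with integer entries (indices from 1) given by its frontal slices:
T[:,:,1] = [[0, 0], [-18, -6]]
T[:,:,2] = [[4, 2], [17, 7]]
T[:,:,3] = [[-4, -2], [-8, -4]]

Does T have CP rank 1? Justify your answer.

The mode-2 unfolding of T (rows indexed by j, columns by (i,k) = (1,1), (1,2), (1,3), (2,1), (2,2), (2,3)) is [[0, 4, -4, -18, 17, -8], [0, 2, -2, -6, 7, -4]].
There the 2×2 minor on rows j ∈ {1, 2}, columns (i,k) ∈ {(1,2), (2,1)} is det [[4, -18], [2, -6]] = 12 ≠ 0, so this unfolding has rank ≥ 2; CP rank is at least every unfolding rank, so rank(T) ≥ 2.
In particular rank(T) ≥ 2 > 1, so T is not rank-1.

No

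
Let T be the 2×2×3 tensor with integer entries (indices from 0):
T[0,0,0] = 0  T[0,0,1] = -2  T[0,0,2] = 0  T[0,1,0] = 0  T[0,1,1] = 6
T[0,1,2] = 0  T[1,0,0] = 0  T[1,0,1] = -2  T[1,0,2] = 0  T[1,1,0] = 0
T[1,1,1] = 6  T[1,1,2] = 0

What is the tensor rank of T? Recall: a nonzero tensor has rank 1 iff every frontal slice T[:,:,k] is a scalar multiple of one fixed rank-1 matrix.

1

Lower bound: T ≠ 0 (e.g. T[0,0,1] = -2), so rank(T) ≥ 1.
Upper bound: if T = a ⊗ b ⊗ c then every fibre of T is a multiple of the corresponding factor, so read the factors off the fibres through the nonzero entry T[0,0,1] = -2.
The mode-1 fibre T[:,0,1] = [-2, -2] gives a = (1, 1) (primitive direction); the mode-2 fibre T[0,:,1] = [-2, 6] gives b = (1, -3); then c[k] = T[0,0,k] / (a[0]·b[0]) = [0, -2, 0] / 1 = (0, -2, 0).
Expanding (1, 1) ⊗ (1, -3) ⊗ (0, -2, 0) reproduces all 12 entries of T, so T = (1, 1) ⊗ (1, -3) ⊗ (0, -2, 0) and rank(T) ≤ 1.
These bounds meet, so rank(T) = 1.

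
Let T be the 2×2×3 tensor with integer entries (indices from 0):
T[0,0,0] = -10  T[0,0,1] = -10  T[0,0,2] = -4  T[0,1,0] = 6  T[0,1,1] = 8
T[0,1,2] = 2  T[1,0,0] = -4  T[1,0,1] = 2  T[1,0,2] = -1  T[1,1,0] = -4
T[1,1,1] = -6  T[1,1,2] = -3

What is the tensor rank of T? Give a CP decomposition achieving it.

Lower bound: the mode-3 unfolding of T (rows indexed by k, columns by (i,j) = (0,0), (0,1), (1,0), (1,1)) is [[-10, 6, -4, -4], [-10, 8, 2, -6], [-4, 2, -1, -3]].
There the 3×3 minor on rows k ∈ {0, 1, 2}, columns (i,j) ∈ {(0,0), (0,1), (1,0)} is det [[-10, 6, -4], [-10, 8, 2], [-4, 2, -1]] = -36 ≠ 0, so this unfolding has rank ≥ 3; CP rank is at least every unfolding rank, so rank(T) ≥ 3. (Unfolding ranks only ever bound the CP rank from below — rank(T) can be strictly larger than all of them — so the matching upper bound has to come from an explicit 3-term decomposition.)
Upper bound: T is a sum of 3 rank-1 terms, T = [1, -1] ⊗ [1, -1] ⊗ [-2, -4, -4] + [1, 2] ⊗ [1, 0] ⊗ [-4, -2, -2] + [2, -1] ⊗ [1, -1] ⊗ [-2, -2, 1] (written with every a and b primitive with positive leading entry and the scale carried by c; CP decompositions are not unique, and this one is verified by expanding entrywise), so rank(T) ≤ 3.
These bounds meet, so rank(T) = 3.
Check entry T[1,1,0] = -4: (-1)·(-1)·(-2) + (2)·(0)·(-4) + (-1)·(-1)·(-2) = -4.

rank(T) = 3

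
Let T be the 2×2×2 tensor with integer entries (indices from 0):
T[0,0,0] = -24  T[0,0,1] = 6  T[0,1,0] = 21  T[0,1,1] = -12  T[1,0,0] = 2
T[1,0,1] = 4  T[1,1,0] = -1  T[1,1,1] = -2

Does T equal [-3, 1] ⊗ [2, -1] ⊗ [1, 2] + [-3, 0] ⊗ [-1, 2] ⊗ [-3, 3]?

No

Reconstruct entry (0,0,0) from the claimed factors: Σₗ aₗ[0]bₗ[0]cₗ[0] = (-3)·(2)·(1) + (-3)·(-1)·(-3) = -15, but T[0,0,0] = -24. The claim is false.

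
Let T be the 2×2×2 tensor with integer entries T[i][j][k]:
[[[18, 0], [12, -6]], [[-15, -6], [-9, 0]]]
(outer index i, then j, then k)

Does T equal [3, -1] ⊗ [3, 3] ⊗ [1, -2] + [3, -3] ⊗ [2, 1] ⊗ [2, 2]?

No

Reconstruct entry (0,0,0) from the claimed factors: Σₗ aₗ[0]bₗ[0]cₗ[0] = (3)·(3)·(1) + (3)·(2)·(2) = 21, but T[0,0,0] = 18. The claim is false.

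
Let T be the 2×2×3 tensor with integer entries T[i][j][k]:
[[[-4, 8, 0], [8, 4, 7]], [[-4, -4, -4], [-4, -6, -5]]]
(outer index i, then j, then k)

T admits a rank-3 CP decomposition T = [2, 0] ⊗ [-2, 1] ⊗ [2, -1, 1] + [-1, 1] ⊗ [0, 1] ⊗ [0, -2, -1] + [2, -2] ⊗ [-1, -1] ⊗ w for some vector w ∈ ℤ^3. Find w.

w = [-2, -2, -2]

Subtract the known terms from T to get the rank-1 residual R = [2, -2] ⊗ [-1, -1] ⊗ w, so R[i,j,k] = a[i]·b[j]·w[k]. Pick indices with nonzero a[0]·b[0] = (2)·(-1) = -2. Only the fibre through (0,0,·) is needed: R[0,0,:] = T[0,0,:] − Σₗ aₗ[0]bₗ[0]cₗ = [-4, 8, 0] − (2)·(-2)·[2, -1, 1] − (-1)·(0)·[0, -2, -1] = [4, 4, 4]. Then w[k] = R[0,0,k] / -2 for each k, giving w = [4, 4, 4] / -2 = [-2, -2, -2].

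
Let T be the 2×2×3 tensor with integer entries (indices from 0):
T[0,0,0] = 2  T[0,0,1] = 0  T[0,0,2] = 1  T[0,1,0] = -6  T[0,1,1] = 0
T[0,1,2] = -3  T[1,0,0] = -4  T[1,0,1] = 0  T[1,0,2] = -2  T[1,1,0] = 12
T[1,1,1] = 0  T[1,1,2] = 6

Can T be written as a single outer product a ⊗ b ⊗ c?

Yes

If T = a ⊗ b ⊗ c then every fibre of T is a multiple of the corresponding factor, so read the factors off the fibres through the nonzero entry T[0,0,0] = 2.
The mode-1 fibre T[:,0,0] = [2, -4] gives a = [1, -2] (primitive direction); the mode-2 fibre T[0,:,0] = [2, -6] gives b = [1, -3]; then c[k] = T[0,0,k] / (a[0]·b[0]) = [2, 0, 1] / 1 = [2, 0, 1].
Expanding [1, -2] ⊗ [1, -3] ⊗ [2, 0, 1] reproduces all 12 entries of T, so T = [1, -2] ⊗ [1, -3] ⊗ [2, 0, 1] and rank(T) ≤ 1.
Equivalently every frontal slice T[:,:,k] is c[k] times the rank-1 matrix [1, -2] ⊗ [1, -3]. So T has rank 1 (it is nonzero).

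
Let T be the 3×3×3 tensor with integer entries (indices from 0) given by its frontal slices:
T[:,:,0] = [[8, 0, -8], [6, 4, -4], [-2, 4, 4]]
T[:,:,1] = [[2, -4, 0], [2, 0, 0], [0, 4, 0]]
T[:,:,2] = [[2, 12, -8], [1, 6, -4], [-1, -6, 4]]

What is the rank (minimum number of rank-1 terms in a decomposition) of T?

3

Lower bound: the mode-2 unfolding of T (rows indexed by j, columns by (i,k) = (0,0), (0,1), (0,2), (1,0), (1,1), (1,2), (2,0), (2,1), (2,2)) is [[8, 2, 2, 6, 2, 1, -2, 0, -1], [0, -4, 12, 4, 0, 6, 4, 4, -6], [-8, 0, -8, -4, 0, -4, 4, 0, 4]].
There the 3×3 minor on rows j ∈ {0, 1, 2}, columns (i,k) ∈ {(0,0), (0,1), (1,0)} is det [[8, 2, 6], [0, -4, 4], [-8, 0, -4]] = -128 ≠ 0, so this unfolding has rank ≥ 3; CP rank is at least every unfolding rank, so rank(T) ≥ 3. (Flattening ranks never certify an upper bound on CP rank; for that we must actually write T with 3 rank-1 terms.)
Upper bound: T is a sum of 3 rank-1 terms, T = [0, 1, 1] ⊗ [1, 2, 0] ⊗ [2, 1, 0] + [2, 1, -1] ⊗ [1, -2, 0] ⊗ [2, 1, -1] + [2, 1, -1] ⊗ [1, 2, -2] ⊗ [2, 0, 2] (one valid choice — decompositions are not unique — normalised so each a, b is primitive with positive first nonzero entry; check it by expanding all entries), so rank(T) ≤ 3.
These bounds meet, so rank(T) = 3.
Check entry T[0,2,0] = -8: (0)·(0)·(2) + (2)·(0)·(2) + (2)·(-2)·(2) = -8.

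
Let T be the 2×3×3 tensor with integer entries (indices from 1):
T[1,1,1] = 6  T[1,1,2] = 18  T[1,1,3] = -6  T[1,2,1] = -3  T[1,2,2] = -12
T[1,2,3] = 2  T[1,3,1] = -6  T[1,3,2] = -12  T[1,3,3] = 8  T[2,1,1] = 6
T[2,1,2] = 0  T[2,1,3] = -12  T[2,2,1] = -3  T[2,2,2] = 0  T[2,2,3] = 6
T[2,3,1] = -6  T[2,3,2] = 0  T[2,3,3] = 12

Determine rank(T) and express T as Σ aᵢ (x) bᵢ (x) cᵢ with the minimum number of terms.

rank(T) = 2

Lower bound: the mode-2 unfolding of T (rows indexed by j, columns by (i,k) = (1,1), (1,2), (1,3), (2,1), (2,2), (2,3)) is [[6, 18, -6, 6, 0, -12], [-3, -12, 2, -3, 0, 6], [-6, -12, 8, -6, 0, 12]].
There the 2×2 minor on rows j ∈ {1, 2}, columns (i,k) ∈ {(1,1), (1,2)} is det [[6, 18], [-3, -12]] = -18 ≠ 0, so this unfolding has rank ≥ 2; CP rank is at least every unfolding rank, so rank(T) ≥ 2. (This is only a lower bound: in general the CP rank may exceed every unfolding rank, so we still need to exhibit 2 rank-1 terms summing to T.)
Upper bound — finding two terms. Write S_k = T[:,:,k] for the frontal slices: S₁ = [[6, -3, -6], [6, -3, -6]], S₂ = [[18, -12, -12], [0, 0, 0]], S₃ = [[-6, 2, 8], [-12, 6, 12]].
If T = a₁ (x) b₁ (x) c₁ + a₂ (x) b₂ (x) c₂ then each S_k = c₁[k]·a₁b₁ᵀ + c₂[k]·a₂b₂ᵀ. S₁ and S₂ are linearly independent, so a₁b₁ᵀ and a₂b₂ᵀ must span the same plane of matrices: they are the rank-1 matrices of the form x·S₁ + y·S₂.
The 2×2 minor of x·S₁ + y·S₂ on rows {1,2}, columns {1,2} is 18·xy = 18·(y)(x), vanishing at (x:y) = (1:0) and (0:1).
M₁ = S₁ = [[6, -3, -6], [6, -3, -6]] = 3·(1, 1)(2, -1, -2)ᵀ and M₂ = S₂ = [[18, -12, -12], [0, 0, 0]] = 6·(1, 0)(3, -2, -2)ᵀ, so take a₁ = (1, 1), b₁ = (2, -1, -2), a₂ = (1, 0), b₂ = (3, -2, -2).
Each slice is an integer combination of E₁ = a₁b₁ᵀ and E₂ = a₂b₂ᵀ: S₁ = 3·E₁, S₂ = 6·E₂, S₃ = −6·E₁ + 2·E₂; reading off coefficients, c₁ = (3, 0, -6) and c₂ = (0, 6, 2).
Hence T = (1, 1) (x) (2, -1, -2) (x) (3, 0, -6) + (1, 0) (x) (3, -2, -2) (x) (0, 6, 2), so rank(T) ≤ 2.
These bounds meet, so rank(T) = 2.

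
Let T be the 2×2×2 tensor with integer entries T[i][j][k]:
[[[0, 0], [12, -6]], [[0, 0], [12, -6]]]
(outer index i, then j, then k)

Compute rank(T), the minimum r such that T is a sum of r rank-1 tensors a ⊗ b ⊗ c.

Lower bound: T ≠ 0 (e.g. T[0,1,0] = 12), so rank(T) ≥ 1.
Upper bound: if T = a ⊗ b ⊗ c then every fibre of T is a multiple of the corresponding factor, so read the factors off the fibres through the nonzero entry T[0,1,0] = 12.
The mode-1 fibre T[:,1,0] = [12, 12] gives a = [1, 1] (primitive direction); the mode-2 fibre T[0,:,0] = [0, 12] gives b = [0, 1]; then c[k] = T[0,1,k] / (a[0]·b[1]) = [12, -6] / 1 = [12, -6].
Expanding [1, 1] ⊗ [0, 1] ⊗ [12, -6] reproduces all 8 entries of T, so T = [1, 1] ⊗ [0, 1] ⊗ [12, -6] and rank(T) ≤ 1.
These bounds meet, so rank(T) = 1.

1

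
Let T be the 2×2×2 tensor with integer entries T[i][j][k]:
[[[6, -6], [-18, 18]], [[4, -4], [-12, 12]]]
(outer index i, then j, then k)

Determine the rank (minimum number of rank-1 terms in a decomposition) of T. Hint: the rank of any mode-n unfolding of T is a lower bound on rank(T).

1

Lower bound: T ≠ 0 (e.g. T[0,0,0] = 6), so rank(T) ≥ 1.
Upper bound: if T = a (x) b (x) c then every fibre of T is a multiple of the corresponding factor, so read the factors off the fibres through the nonzero entry T[0,0,0] = 6.
The mode-1 fibre T[:,0,0] = [6, 4] gives a = (3, 2) (primitive direction); the mode-2 fibre T[0,:,0] = [6, -18] gives b = (1, -3); then c[k] = T[0,0,k] / (a[0]·b[0]) = [6, -6] / 3 = (2, -2).
Expanding (3, 2) (x) (1, -3) (x) (2, -2) reproduces all 8 entries of T, so T = (3, 2) (x) (1, -3) (x) (2, -2) and rank(T) ≤ 1.
These bounds meet, so rank(T) = 1.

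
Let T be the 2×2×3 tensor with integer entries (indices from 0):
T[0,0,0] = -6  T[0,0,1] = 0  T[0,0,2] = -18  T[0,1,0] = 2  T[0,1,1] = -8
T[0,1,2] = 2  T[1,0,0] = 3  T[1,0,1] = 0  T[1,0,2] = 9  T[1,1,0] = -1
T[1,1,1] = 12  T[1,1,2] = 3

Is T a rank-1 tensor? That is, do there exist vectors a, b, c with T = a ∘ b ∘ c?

No

The mode-3 unfolding of T (rows indexed by k, columns by (i,j) = (0,0), (0,1), (1,0), (1,1)) is [[-6, 2, 3, -1], [0, -8, 0, 12], [-18, 2, 9, 3]].
There the 2×2 minor on rows k ∈ {0, 1}, columns (i,j) ∈ {(0,0), (0,1)} is det [[-6, 2], [0, -8]] = 48 ≠ 0, so this unfolding has rank ≥ 2; CP rank is at least every unfolding rank, so rank(T) ≥ 2.
In particular rank(T) ≥ 2 > 1, so T is not rank-1.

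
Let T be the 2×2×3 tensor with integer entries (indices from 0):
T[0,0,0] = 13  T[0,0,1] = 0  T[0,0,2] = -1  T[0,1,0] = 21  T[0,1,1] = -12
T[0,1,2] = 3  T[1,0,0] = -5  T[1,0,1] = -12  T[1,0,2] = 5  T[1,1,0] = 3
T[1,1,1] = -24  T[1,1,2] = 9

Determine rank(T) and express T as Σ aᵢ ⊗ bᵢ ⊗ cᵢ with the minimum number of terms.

Lower bound: the mode-1 unfolding of T (rows indexed by i, columns by (j,k) = (0,0), (0,1), (0,2), (1,0), (1,1), (1,2)) is [[13, 0, -1, 21, -12, 3], [-5, -12, 5, 3, -24, 9]].
There the 2×2 minor on rows i ∈ {0, 1}, columns (j,k) ∈ {(0,0), (0,1)} is det [[13, 0], [-5, -12]] = -156 ≠ 0, so this unfolding has rank ≥ 2; CP rank is at least every unfolding rank, so rank(T) ≥ 2. (Unfolding ranks only ever bound the CP rank from below — rank(T) can be strictly larger than all of them — so the matching upper bound has to come from an explicit 2-term decomposition.)
Upper bound — finding two terms. Write S_k = T[:,:,k] for the frontal slices: S₀ = [[13, 21], [-5, 3]], S₁ = [[0, -12], [-12, -24]], S₂ = [[-1, 3], [5, 9]].
If T = a₁ ⊗ b₁ ⊗ c₁ + a₂ ⊗ b₂ ⊗ c₂ then each S_k = c₁[k]·a₁b₁ᵀ + c₂[k]·a₂b₂ᵀ. S₀ and S₁ are linearly independent, so a₁b₁ᵀ and a₂b₂ᵀ must span the same plane of matrices: they are the rank-1 matrices of the form x·S₀ + y·S₁.
det(x·S₀ + y·S₁) is 144·x² − 120·xy − 144·y² = 24·(2·x − 3·y)(3·x + 2·y), vanishing at (x:y) = (3:2) and (2:-3).
M₁ = 3·S₀ + 2·S₁ = [[39, 39], [-39, -39]] = 39·(1, -1)(1, 1)ᵀ and M₂ = 2·S₀ − 3·S₁ = [[26, 78], [26, 78]] = 26·(1, 1)(1, 3)ᵀ, so take a₁ = (1, -1), b₁ = (1, 1), a₂ = (1, 1), b₂ = (1, 3).
Each slice is an integer combination of E₁ = a₁b₁ᵀ and E₂ = a₂b₂ᵀ: S₀ = 9·E₁ + 4·E₂, S₁ = 6·E₁ − 6·E₂, S₂ = −3·E₁ + 2·E₂; reading off coefficients, c₁ = (9, 6, -3) and c₂ = (4, -6, 2).
Hence T = (1, -1) ⊗ (1, 1) ⊗ (9, 6, -3) + (1, 1) ⊗ (1, 3) ⊗ (4, -6, 2), so rank(T) ≤ 2.
These bounds meet, so rank(T) = 2.

rank(T) = 2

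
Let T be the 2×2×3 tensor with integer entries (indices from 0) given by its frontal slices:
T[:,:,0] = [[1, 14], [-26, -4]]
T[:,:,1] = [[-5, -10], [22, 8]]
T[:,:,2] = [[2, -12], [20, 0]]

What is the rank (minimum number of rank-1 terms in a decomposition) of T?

2

Lower bound: the mode-3 unfolding of T (rows indexed by k, columns by (i,j) = (0,0), (0,1), (1,0), (1,1)) is [[1, 14, -26, -4], [-5, -10, 22, 8], [2, -12, 20, 0]].
There the 2×2 minor on rows k ∈ {0, 1}, columns (i,j) ∈ {(0,0), (0,1)} is det [[1, 14], [-5, -10]] = 60 ≠ 0, so this unfolding has rank ≥ 2; CP rank is at least every unfolding rank, so rank(T) ≥ 2. (Unfolding ranks only ever bound the CP rank from below — rank(T) can be strictly larger than all of them — so the matching upper bound has to come from an explicit 2-term decomposition.)
Upper bound — finding two terms. Write S_k = T[:,:,k] for the frontal slices: S₀ = [[1, 14], [-26, -4]], S₁ = [[-5, -10], [22, 8]], S₂ = [[2, -12], [20, 0]].
If T = a₁ (x) b₁ (x) c₁ + a₂ (x) b₂ (x) c₂ then each S_k = c₁[k]·a₁b₁ᵀ + c₂[k]·a₂b₂ᵀ. S₀ and S₁ are linearly independent, so a₁b₁ᵀ and a₂b₂ᵀ must span the same plane of matrices: they are the rank-1 matrices of the form x·S₀ + y·S₁.
det(x·S₀ + y·S₁) is 360·x² − 540·xy + 180·y² = 180·(2·x − y)(x − y), vanishing at (x:y) = (1:2) and (1:1).
M₁ = S₀ + 2·S₁ = [[-9, -6], [18, 12]] = (-3)·(1, -2)(3, 2)ᵀ and M₂ = S₀ + S₁ = [[-4, 4], [-4, 4]] = (-4)·(1, 1)(1, -1)ᵀ, so take a₁ = (1, -2), b₁ = (3, 2), a₂ = (1, 1), b₂ = (1, -1).
Each slice is an integer combination of E₁ = a₁b₁ᵀ and E₂ = a₂b₂ᵀ: S₀ = 3·E₁ − 8·E₂, S₁ = −3·E₁ + 4·E₂, S₂ = −2·E₁ + 8·E₂; reading off coefficients, c₁ = (3, -3, -2) and c₂ = (-8, 4, 8).
Hence T = (1, -2) (x) (3, 2) (x) (3, -3, -2) + (1, 1) (x) (1, -1) (x) (-8, 4, 8), so rank(T) ≤ 2.
These bounds meet, so rank(T) = 2.
Check entry T[0,0,2] = 2: (1)·(3)·(-2) + (1)·(1)·(8) = 2.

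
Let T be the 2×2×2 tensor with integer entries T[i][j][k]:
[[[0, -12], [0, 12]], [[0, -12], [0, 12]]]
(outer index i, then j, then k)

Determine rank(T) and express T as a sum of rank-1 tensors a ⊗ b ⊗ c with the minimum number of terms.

Lower bound: T ≠ 0 (e.g. T[0,0,1] = -12), so rank(T) ≥ 1.
Upper bound: if T = a ⊗ b ⊗ c then every fibre of T is a multiple of the corresponding factor, so read the factors off the fibres through the nonzero entry T[0,0,1] = -12.
The mode-1 fibre T[:,0,1] = [-12, -12] gives a = (1, 1) (primitive direction); the mode-2 fibre T[0,:,1] = [-12, 12] gives b = (1, -1); then c[k] = T[0,0,k] / (a[0]·b[0]) = [0, -12] / 1 = (0, -12).
Expanding (1, 1) ⊗ (1, -1) ⊗ (0, -12) reproduces all 8 entries of T, so T = (1, 1) ⊗ (1, -1) ⊗ (0, -12) and rank(T) ≤ 1.
These bounds meet, so rank(T) = 1.

rank(T) = 1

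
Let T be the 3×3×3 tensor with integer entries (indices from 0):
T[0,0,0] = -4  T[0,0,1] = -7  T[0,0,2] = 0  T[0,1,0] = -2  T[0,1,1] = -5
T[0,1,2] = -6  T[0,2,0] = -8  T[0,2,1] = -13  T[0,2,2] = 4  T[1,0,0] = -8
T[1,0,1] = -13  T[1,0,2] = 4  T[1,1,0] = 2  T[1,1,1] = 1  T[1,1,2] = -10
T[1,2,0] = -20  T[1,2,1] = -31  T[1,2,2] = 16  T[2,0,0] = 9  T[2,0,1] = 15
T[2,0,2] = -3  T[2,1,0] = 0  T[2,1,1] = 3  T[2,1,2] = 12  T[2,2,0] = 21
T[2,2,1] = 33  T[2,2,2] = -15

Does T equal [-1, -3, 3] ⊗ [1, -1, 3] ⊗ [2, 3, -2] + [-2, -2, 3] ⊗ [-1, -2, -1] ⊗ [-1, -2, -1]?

Reconstruct entrywise from the claimed factors. For example, T[1,1,0] = 2 and Σₗ aₗ[1]bₗ[1]cₗ[0] = (-3)·(-1)·(2) + (-2)·(-2)·(-1) = 2; checking all 27 entries, every one matches. The claim holds.

Yes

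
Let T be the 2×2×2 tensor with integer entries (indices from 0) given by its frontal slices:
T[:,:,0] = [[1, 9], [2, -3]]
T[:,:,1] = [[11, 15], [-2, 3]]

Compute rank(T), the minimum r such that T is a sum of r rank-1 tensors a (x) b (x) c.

Lower bound: the mode-3 unfolding of T (rows indexed by k, columns by (i,j) = (0,0), (0,1), (1,0), (1,1)) is [[1, 9, 2, -3], [11, 15, -2, 3]].
There the 2×2 minor on rows k ∈ {0, 1}, columns (i,j) ∈ {(0,0), (0,1)} is det [[1, 9], [11, 15]] = -84 ≠ 0, so this unfolding has rank ≥ 2; CP rank is at least every unfolding rank, so rank(T) ≥ 2. (This is only a lower bound: in general the CP rank may exceed every unfolding rank, so we still need to exhibit 2 rank-1 terms summing to T.)
Upper bound — finding two terms. Write S_k = T[:,:,k] for the frontal slices: S₀ = [[1, 9], [2, -3]], S₁ = [[11, 15], [-2, 3]].
If T = a₁ (x) b₁ (x) c₁ + a₂ (x) b₂ (x) c₂ then each S_k = c₁[k]·a₁b₁ᵀ + c₂[k]·a₂b₂ᵀ. S₀ and S₁ are linearly independent, so a₁b₁ᵀ and a₂b₂ᵀ must span the same plane of matrices: they are the rank-1 matrices of the form x·S₀ + y·S₁.
det(x·S₀ + y·S₁) is −21·x² − 42·xy + 63·y² = (-21)·(x + 3·y)(x − y), vanishing at (x:y) = (3:-1) and (1:1).
M₁ = 3·S₀ − S₁ = [[-8, 12], [8, -12]] = (-4)·[1, -1][2, -3]ᵀ and M₂ = S₀ + S₁ = [[12, 24], [0, 0]] = 12·[1, 0][1, 2]ᵀ, so take a₁ = [1, -1], b₁ = [2, -3], a₂ = [1, 0], b₂ = [1, 2].
Each slice is an integer combination of E₁ = a₁b₁ᵀ and E₂ = a₂b₂ᵀ: S₀ = −E₁ + 3·E₂, S₁ = E₁ + 9·E₂; reading off coefficients, c₁ = [-1, 1] and c₂ = [3, 9].
Hence T = [1, -1] (x) [2, -3] (x) [-1, 1] + [1, 0] (x) [1, 2] (x) [3, 9], so rank(T) ≤ 2.
These bounds meet, so rank(T) = 2.

2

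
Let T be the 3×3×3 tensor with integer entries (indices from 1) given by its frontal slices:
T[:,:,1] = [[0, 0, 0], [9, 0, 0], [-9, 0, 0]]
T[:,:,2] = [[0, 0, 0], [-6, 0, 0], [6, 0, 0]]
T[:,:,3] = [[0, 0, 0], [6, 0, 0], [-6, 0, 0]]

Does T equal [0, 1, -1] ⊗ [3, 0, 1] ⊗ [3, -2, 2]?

No

Reconstruct entry (2,3,1) from the claimed factors: Σₗ aₗ[2]bₗ[3]cₗ[1] = (1)·(1)·(3) = 3, but T[2,3,1] = 0. The claim is false.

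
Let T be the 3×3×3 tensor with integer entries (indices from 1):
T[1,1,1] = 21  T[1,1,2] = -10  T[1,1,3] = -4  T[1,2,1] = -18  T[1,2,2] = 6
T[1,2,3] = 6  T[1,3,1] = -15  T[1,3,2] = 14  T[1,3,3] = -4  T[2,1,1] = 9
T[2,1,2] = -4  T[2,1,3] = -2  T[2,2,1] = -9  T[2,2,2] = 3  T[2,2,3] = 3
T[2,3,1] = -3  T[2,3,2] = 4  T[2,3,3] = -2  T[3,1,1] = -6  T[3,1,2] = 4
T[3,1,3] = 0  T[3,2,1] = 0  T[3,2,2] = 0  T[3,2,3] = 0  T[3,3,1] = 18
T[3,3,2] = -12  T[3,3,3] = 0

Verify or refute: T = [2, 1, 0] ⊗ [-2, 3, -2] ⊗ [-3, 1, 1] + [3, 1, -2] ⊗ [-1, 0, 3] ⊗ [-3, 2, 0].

Reconstruct entrywise from the claimed factors. For example, T[3,2,1] = 0 and Σₗ aₗ[3]bₗ[2]cₗ[1] = (0)·(3)·(-3) + (-2)·(0)·(-3) = 0; checking all 27 entries, every one matches. The claim holds.

Yes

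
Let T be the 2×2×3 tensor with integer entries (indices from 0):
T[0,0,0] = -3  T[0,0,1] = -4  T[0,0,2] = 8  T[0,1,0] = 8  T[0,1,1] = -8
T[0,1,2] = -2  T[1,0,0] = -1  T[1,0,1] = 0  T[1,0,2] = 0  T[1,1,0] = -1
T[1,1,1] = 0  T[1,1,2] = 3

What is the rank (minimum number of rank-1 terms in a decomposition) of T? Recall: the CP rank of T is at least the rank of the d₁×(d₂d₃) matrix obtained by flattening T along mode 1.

Lower bound: the mode-3 unfolding of T (rows indexed by k, columns by (i,j) = (0,0), (0,1), (1,0), (1,1)) is [[-3, 8, -1, -1], [-4, -8, 0, 0], [8, -2, 0, 3]].
There the 3×3 minor on rows k ∈ {0, 1, 2}, columns (i,j) ∈ {(0,0), (0,1), (1,0)} is det [[-3, 8, -1], [-4, -8, 0], [8, -2, 0]] = -72 ≠ 0, so this unfolding has rank ≥ 3; CP rank is at least every unfolding rank, so rank(T) ≥ 3. (Flattening ranks never certify an upper bound on CP rank; for that we must actually write T with 3 rank-1 terms.)
Upper bound: T is a sum of 3 rank-1 terms, T = (1, -1) ⊗ (1, -2) ⊗ (-1, 0, 2) + (1, 0) ⊗ (1, 2) ⊗ (2, -4, 2) + (2, 1) ⊗ (2, -1) ⊗ (-1, 0, 1) (written with every a and b primitive with positive leading entry and the scale carried by c; CP decompositions are not unique, and this one is verified by expanding entrywise), so rank(T) ≤ 3.
These bounds meet, so rank(T) = 3.

3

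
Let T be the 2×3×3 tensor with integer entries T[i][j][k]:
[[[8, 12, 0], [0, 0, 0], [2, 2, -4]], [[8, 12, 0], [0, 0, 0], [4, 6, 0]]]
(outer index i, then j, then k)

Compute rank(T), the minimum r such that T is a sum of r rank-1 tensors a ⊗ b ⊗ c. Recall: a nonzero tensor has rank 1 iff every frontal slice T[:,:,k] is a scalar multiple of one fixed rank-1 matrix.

2

Lower bound: in the mode-3 unfolding of T (rows indexed by k, columns by (i,j)) the 2×2 minor on rows k ∈ {0, 1}, columns (i,j) ∈ {(0,0), (0,2)} is det [[8, 2], [12, 2]] = -8 ≠ 0, so that unfolding has rank ≥ 2 and hence rank(T) ≥ 2 (CP rank is at least every unfolding rank, though it can be larger).
Upper bound: with S_k = T[:,:,k], the two rank-1 terms a₁b₁ᵀ, a₂b₂ᵀ are the rank-1 members of the pencil x·S₀ + y·S₁.
The 2×2 minor of x·S₀ + y·S₁ on rows {0,1}, columns {0,2} is 16·x² + 56·xy + 48·y² = 8·(2·x + 3·y)(x + 2·y), vanishing at (x:y) = (3:-2) and (2:-1).
M₁ = 3·S₀ − 2·S₁ = [[0, 0, 2], [0, 0, 0]] = 2·[1, 0][0, 0, 1]ᵀ and M₂ = 2·S₀ − S₁ = [[4, 0, 2], [4, 0, 2]] = 2·[1, 1][2, 0, 1]ᵀ, so take a₁ = [1, 0], b₁ = [0, 0, 1], a₂ = [1, 1], b₂ = [2, 0, 1].
Each slice is an integer combination of E₁ = a₁b₁ᵀ and E₂ = a₂b₂ᵀ: S₀ = −2·E₁ + 4·E₂, S₁ = −4·E₁ + 6·E₂, S₂ = −4·E₁; reading off coefficients, c₁ = [-2, -4, -4] and c₂ = [4, 6, 0].
Hence T = [1, 0] ⊗ [0, 0, 1] ⊗ [-2, -4, -4] + [1, 1] ⊗ [2, 0, 1] ⊗ [4, 6, 0], so rank(T) ≤ 2.
These bounds meet, so rank(T) = 2.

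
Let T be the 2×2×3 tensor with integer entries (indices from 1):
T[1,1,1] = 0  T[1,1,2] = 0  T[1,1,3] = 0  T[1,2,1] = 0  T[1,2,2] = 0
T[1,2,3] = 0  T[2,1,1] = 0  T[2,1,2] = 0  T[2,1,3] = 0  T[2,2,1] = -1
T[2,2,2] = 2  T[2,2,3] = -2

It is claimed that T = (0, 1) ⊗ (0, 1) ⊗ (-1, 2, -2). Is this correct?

Yes

Reconstruct entrywise from the claimed factors. For example, T[2,1,1] = 0 and Σₗ aₗ[2]bₗ[1]cₗ[1] = (1)·(0)·(-1) = 0; checking all 12 entries, every one matches. The claim holds.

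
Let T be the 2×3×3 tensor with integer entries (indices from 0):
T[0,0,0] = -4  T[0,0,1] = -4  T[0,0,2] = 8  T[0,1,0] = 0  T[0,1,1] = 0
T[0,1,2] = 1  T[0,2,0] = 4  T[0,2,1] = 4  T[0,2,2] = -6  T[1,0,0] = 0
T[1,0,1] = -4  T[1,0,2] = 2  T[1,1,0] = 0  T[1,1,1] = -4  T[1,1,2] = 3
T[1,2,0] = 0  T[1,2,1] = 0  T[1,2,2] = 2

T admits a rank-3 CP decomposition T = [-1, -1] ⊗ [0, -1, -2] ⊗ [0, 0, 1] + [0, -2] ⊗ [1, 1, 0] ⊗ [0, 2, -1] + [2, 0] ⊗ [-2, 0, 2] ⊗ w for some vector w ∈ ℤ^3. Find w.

w = [1, 1, -2]

Subtract the known terms from T to get the rank-1 residual R = [2, 0] ⊗ [-2, 0, 2] ⊗ w, so R[i,j,k] = a[i]·b[j]·w[k]. Pick indices with nonzero a[0]·b[0] = (2)·(-2) = -4. Only the fibre through (0,0,·) is needed: R[0,0,:] = T[0,0,:] − Σₗ aₗ[0]bₗ[0]cₗ = [-4, -4, 8] − (-1)·(0)·[0, 0, 1] − (0)·(1)·[0, 2, -1] = [-4, -4, 8]. Then w[k] = R[0,0,k] / -4 for each k, giving w = [-4, -4, 8] / -4 = [1, 1, -2].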